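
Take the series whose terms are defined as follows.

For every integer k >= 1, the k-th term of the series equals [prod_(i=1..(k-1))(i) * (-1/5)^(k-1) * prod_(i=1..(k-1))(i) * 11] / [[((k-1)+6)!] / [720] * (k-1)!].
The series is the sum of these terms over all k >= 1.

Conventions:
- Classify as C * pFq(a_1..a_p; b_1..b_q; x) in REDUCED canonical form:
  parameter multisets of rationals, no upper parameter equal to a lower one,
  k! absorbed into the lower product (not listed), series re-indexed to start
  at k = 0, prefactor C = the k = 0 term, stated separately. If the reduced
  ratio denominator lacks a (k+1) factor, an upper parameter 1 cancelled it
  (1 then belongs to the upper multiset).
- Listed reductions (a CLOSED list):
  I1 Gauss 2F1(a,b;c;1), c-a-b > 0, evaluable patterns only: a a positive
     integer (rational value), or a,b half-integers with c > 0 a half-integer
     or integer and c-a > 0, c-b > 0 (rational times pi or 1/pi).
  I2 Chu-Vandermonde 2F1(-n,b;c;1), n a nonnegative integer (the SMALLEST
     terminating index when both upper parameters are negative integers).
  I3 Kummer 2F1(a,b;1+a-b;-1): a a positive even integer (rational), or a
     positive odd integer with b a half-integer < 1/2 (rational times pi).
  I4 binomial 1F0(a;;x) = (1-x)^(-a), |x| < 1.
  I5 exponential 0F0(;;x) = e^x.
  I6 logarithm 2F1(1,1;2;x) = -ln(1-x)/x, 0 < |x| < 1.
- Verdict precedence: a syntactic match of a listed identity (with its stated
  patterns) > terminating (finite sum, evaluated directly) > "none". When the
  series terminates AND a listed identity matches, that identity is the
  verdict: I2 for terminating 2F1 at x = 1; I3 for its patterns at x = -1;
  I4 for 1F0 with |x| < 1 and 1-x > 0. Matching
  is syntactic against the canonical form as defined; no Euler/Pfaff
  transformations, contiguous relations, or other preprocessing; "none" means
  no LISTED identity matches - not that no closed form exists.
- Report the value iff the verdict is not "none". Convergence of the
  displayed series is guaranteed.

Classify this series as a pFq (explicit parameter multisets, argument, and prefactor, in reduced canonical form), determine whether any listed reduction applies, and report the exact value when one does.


x = -1/5 here; the reduced form reads 2F1, upper {1, 1}, lower {7}, C = 11. Verdict: none - at argument -1/5 the multisets {1, 1} ; {7} match no listed identity.

The tell: x = (-1/5) and the denominator's factorial ratio (prefactor 11) is a lower Pochhammer.
Consecutive-term ratio: r(k) = (-1/5) * (k+1) (k+1) / [(k+7) (k+1)] - rational; roots negated = parameters, x = (-1/5), C = 11.


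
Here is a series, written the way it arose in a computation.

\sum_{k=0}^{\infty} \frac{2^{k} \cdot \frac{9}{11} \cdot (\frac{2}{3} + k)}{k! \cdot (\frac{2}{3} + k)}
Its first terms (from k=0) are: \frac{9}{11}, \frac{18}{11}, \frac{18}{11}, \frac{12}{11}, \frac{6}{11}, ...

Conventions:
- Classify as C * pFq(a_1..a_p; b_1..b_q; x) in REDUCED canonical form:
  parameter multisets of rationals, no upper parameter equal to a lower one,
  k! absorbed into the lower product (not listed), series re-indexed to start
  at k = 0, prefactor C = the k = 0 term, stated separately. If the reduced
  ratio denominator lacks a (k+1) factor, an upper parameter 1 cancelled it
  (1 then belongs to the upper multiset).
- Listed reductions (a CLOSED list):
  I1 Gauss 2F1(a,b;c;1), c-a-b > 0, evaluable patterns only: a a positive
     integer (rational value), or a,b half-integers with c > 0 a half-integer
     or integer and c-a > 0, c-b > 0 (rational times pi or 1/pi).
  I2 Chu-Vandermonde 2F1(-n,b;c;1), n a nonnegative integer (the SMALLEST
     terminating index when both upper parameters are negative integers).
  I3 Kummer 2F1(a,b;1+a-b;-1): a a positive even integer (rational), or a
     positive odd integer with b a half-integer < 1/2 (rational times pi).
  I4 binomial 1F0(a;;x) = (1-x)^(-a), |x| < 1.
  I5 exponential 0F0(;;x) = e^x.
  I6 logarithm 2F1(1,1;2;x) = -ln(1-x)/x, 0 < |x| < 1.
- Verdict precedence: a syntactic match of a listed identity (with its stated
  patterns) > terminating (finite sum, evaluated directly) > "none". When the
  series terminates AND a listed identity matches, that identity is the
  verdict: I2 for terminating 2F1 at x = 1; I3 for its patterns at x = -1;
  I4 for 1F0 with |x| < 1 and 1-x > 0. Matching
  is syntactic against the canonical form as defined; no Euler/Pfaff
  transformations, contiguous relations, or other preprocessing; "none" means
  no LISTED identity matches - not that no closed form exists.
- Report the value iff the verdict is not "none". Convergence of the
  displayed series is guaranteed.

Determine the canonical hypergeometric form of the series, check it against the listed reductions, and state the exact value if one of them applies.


Classification (C = \frac{9}{11}): 0F0 with upper {-}, lower {-}, argument x = 2. Verdict: exponential (I5) applies (the 0F0 exponential series at x = 2). Exact value: \frac{9}{11} \cdot e^{2}.

Structural cue: from the first term \frac{9}{11}: k + 2/3 divides numerator and denominator alike; C = 9/11, x = 2 after cancelling.
Ratio: r(k) = 2 * 1 / [(k+1)] - rational in k, leading ratio 2; with t_0 = \frac{9}{11}, classification follows.


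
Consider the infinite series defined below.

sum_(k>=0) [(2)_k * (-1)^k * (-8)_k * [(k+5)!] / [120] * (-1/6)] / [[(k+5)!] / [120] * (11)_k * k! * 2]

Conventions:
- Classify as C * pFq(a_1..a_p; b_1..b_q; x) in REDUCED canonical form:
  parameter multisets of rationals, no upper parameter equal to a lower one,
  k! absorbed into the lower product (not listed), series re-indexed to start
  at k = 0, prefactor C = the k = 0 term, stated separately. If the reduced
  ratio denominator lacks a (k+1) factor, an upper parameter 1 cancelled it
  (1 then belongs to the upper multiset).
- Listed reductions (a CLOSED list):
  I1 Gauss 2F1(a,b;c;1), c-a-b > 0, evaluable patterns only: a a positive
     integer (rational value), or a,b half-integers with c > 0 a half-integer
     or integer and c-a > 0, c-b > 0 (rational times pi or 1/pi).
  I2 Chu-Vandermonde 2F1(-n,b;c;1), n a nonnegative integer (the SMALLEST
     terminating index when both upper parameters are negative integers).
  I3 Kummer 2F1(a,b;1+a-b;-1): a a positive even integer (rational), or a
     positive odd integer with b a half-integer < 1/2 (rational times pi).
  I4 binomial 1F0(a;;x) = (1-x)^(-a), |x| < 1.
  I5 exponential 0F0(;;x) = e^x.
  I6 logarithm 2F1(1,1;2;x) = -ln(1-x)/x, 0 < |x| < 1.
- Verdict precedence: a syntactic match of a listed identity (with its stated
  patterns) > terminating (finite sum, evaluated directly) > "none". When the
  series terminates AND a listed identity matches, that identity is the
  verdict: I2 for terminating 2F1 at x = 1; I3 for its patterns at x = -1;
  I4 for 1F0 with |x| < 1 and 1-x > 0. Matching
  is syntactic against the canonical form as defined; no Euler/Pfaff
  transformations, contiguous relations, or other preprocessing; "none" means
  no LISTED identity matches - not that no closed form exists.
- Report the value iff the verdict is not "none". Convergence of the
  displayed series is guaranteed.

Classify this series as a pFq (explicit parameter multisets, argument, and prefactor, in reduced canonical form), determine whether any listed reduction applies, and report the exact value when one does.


At argument -1: a 2F1 with upper {-8, 2}, lower {11}, scaled by C = -1/12. Verdict: Kummer's theorem (I3) applies (x = -1; c = 11 equals 1+a-b for upper {-8, 2}: listed pattern). Value: -5/12.

First insight: with t_0 = -1/12, the denominator's factorial ratio (prefactor -1/12) is a lower Pochhammer.
Consecutive-term ratio: r(k) = (-1) * (k-8) (k+2) / [(k+11) (k+1)] - rational; roots negated = parameters, x = (-1), C = -1/12.


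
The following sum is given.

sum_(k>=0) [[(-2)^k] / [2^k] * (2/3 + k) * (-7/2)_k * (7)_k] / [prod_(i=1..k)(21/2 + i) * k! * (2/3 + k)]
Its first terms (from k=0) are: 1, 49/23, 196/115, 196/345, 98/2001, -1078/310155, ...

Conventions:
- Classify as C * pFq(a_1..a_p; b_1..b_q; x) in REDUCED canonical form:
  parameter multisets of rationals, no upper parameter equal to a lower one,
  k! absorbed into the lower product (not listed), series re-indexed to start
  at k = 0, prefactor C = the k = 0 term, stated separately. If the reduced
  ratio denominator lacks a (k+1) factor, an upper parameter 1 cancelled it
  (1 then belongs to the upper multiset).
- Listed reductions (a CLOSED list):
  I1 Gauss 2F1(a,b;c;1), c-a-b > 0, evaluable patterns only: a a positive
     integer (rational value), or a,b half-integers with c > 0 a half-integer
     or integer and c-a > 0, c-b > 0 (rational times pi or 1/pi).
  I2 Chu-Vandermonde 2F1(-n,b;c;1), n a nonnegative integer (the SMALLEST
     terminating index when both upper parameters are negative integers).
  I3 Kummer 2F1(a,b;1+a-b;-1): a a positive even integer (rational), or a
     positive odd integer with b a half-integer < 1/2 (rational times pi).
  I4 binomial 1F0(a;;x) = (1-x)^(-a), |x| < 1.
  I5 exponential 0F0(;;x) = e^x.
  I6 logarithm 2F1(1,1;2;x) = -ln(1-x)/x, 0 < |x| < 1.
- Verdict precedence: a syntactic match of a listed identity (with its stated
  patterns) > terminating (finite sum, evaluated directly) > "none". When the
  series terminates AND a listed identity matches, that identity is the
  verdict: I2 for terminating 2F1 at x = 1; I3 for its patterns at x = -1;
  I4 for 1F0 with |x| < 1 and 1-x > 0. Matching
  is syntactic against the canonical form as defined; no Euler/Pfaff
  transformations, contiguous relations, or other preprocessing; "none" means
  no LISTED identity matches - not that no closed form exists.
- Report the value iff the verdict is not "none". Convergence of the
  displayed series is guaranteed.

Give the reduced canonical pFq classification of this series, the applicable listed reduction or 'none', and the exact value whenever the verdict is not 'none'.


This is 1 * 2F1(-7/2, 7; 23/2; -1) in reduced canonical form. Verdict: this is the Kummer evaluation I3 (x = -1; c = 23/2 equals 1+a-b for upper {-7/2, 7}: listed pattern). Exact value: (14549535/8388608) * pi.

Key observation: t_0 = 1 here, and the two k-th powers (prefactor 1) combine into one argument.
Term ratio: r(k) = (-1) * (k-7/2) (k+7) / [(k+23/2) (k+1)] ; factor over Q: parameters, x = (-1), and C = 1.


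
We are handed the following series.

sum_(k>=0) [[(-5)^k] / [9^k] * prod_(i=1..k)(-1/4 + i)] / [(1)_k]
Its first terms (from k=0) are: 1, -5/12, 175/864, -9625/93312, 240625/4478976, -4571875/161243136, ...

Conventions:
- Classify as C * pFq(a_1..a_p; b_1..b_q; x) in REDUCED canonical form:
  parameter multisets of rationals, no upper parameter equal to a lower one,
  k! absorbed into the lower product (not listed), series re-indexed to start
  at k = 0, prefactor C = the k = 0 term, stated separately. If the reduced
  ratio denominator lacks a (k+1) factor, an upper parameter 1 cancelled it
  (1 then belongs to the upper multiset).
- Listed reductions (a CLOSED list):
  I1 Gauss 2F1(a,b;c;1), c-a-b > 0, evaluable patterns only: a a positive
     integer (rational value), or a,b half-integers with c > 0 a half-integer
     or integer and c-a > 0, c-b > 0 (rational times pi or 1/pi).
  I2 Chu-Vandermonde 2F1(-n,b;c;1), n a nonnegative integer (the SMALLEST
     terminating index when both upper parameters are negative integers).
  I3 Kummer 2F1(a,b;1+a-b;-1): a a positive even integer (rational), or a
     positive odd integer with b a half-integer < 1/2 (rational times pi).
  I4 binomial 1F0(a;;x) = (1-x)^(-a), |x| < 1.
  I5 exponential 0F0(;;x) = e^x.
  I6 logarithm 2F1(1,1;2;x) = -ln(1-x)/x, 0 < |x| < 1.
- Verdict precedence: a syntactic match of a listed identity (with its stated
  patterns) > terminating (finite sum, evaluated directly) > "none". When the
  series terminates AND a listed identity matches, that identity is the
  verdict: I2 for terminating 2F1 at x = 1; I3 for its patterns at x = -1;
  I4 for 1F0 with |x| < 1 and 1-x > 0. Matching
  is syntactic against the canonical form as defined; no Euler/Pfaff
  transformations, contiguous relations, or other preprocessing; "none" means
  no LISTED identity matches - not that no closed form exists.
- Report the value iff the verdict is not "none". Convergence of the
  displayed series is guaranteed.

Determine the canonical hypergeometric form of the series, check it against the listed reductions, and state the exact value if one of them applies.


Key step: t_0 being 1, the running product (prefactor 1) telescopes to a rising factorial.
Adjacent-term ratio: r(k) = (-5/9) * (k+3/4) / [(k+1)] ; factor over Q: parameters, x = (-5/9), and C = 1.

The series (x = -5/9) is 1F0: upper {3/4}, lower {-}, prefactor 1. Verdict: the binomial series (I4) applies (the 1F0 binomial series: exponent -3/4, x = -5/9). Sum: (14/9)^(-3/4).


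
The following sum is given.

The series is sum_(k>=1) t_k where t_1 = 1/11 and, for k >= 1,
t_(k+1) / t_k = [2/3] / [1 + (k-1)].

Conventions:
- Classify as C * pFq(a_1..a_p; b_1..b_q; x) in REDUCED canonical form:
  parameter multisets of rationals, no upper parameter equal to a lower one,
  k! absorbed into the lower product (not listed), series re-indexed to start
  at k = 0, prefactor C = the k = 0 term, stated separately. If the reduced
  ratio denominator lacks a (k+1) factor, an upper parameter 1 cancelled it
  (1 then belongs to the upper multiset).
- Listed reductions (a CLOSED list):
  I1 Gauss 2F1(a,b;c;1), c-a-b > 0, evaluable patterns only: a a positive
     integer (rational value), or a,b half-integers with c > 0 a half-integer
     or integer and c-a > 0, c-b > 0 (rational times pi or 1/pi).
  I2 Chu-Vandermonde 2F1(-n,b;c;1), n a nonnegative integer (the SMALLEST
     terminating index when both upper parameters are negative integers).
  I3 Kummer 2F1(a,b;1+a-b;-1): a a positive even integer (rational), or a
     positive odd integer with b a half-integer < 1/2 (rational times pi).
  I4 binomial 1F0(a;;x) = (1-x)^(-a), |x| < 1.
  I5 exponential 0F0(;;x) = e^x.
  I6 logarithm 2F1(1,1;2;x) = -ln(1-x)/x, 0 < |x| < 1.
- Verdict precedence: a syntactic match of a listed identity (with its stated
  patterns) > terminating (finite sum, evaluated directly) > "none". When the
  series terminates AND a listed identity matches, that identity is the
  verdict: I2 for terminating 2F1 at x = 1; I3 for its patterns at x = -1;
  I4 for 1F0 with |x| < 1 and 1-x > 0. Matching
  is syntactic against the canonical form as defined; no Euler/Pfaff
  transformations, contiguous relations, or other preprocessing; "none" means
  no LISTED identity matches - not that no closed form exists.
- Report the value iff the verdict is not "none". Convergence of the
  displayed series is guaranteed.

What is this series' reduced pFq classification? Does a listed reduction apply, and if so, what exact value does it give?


The series (x = 2/3) is 0F0: upper {-}, lower {-}, prefactor 1/11. Verdict: exponential (I5) applies (the 0F0 exponential series at x = 2/3). Value: (1/11) * e^(2/3).

The tell: with t_0 = 1/11, roots of the ratio polynomials (prefactor 1/11) are the negated parameters.
Term ratio: r(k) = (2/3) * 1 / [(k+1)] - rational in k, leading ratio (2/3); with t_0 = 1/11, classification follows.


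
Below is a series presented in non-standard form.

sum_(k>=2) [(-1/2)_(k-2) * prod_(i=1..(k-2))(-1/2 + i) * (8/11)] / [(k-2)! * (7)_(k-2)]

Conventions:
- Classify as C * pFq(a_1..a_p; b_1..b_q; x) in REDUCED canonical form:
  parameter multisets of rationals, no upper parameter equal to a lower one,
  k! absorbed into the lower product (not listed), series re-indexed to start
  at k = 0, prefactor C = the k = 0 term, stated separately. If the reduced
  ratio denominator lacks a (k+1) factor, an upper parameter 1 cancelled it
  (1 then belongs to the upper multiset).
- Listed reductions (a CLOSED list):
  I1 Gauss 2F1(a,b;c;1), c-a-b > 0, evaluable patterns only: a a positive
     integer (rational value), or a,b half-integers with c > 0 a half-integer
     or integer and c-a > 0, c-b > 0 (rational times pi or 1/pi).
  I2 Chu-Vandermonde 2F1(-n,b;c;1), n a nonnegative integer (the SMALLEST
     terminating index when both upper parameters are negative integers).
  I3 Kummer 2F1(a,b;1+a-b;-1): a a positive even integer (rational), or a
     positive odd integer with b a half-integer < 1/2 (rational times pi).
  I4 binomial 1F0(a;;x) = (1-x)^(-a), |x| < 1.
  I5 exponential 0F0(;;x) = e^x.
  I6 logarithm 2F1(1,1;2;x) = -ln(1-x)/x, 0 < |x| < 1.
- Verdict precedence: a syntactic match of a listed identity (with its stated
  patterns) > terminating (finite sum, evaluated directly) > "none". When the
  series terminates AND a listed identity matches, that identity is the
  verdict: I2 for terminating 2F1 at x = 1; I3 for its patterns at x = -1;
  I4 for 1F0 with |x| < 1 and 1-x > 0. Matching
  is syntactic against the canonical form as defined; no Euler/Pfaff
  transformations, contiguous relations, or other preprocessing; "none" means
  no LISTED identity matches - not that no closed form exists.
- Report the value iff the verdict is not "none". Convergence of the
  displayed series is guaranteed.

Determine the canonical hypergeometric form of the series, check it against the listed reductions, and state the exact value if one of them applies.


The series (x = 1) is 2F1: upper {-1/2, 1/2}, lower {7}, prefactor 8/11. Verdict: the half-integer Gauss pattern (I1) matches (x = 1; upper {-1/2, 1/2} half-integers, c = 7 in the evaluable pattern). Value: (16777216/7630623) / pi.

Key observation: from the first term 8/11: the running product (prefactor 8/11) telescopes to a rising factorial.
Term ratio: r(k) = 1 * (k-1/2) (k+1/2) / [(k+7) (k+1)] - rational; roots negated = parameters, x = 1, C = 8/11.


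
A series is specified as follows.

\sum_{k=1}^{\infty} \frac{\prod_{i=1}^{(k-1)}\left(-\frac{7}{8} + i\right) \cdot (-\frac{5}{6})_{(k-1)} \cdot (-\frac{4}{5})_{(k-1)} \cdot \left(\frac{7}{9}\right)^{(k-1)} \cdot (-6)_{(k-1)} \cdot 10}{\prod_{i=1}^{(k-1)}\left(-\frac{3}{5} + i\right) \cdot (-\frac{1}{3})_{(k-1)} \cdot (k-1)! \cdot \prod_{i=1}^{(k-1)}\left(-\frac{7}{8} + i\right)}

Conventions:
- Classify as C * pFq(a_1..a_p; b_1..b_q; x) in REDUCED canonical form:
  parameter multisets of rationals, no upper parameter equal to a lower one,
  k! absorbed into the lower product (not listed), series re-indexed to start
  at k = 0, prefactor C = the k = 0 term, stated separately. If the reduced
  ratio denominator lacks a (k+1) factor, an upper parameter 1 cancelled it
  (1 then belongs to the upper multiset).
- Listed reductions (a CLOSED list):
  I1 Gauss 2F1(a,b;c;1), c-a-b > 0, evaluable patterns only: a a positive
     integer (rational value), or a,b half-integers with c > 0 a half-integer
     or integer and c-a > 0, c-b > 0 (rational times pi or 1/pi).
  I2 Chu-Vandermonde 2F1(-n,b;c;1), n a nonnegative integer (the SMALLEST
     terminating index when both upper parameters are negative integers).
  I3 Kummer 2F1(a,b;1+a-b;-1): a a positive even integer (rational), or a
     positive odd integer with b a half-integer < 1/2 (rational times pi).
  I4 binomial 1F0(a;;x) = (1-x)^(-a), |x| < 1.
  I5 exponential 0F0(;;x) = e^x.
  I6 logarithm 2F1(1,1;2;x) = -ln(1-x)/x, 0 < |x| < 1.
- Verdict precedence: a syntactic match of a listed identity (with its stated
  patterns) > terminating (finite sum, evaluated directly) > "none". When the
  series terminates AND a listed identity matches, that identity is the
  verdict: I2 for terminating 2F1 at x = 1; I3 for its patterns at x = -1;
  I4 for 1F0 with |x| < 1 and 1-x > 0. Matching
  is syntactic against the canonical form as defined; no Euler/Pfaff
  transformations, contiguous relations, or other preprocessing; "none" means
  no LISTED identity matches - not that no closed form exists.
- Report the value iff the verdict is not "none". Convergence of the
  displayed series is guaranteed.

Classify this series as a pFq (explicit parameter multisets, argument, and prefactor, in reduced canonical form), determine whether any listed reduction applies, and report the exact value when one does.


Canonical form: C = 10 times 3F2 with upper {-6, -\frac{5}{6}, -\frac{4}{5}}, lower {-\frac{1}{3}, \frac{2}{5}}, x = \frac{7}{9}. Verdict: terminating - no listed pattern fits, but -6 in the upper list cuts the series at k = 6; direct evaluation. Value: \frac{13253259404135}{57242572992}.

First insight: t_0 = 10 here, and the parameter 1/8 appears in both the upper and lower lists and cancels.
Term ratio: r(k) = \frac{7}{9} * (k-6) (k-\frac{5}{6}) (k-\frac{4}{5}) / [(k-\frac{1}{3}) (k+\frac{2}{5}) (k+1)] - rational in k, leading ratio \frac{7}{9}; with t_0 = 10, classification follows.


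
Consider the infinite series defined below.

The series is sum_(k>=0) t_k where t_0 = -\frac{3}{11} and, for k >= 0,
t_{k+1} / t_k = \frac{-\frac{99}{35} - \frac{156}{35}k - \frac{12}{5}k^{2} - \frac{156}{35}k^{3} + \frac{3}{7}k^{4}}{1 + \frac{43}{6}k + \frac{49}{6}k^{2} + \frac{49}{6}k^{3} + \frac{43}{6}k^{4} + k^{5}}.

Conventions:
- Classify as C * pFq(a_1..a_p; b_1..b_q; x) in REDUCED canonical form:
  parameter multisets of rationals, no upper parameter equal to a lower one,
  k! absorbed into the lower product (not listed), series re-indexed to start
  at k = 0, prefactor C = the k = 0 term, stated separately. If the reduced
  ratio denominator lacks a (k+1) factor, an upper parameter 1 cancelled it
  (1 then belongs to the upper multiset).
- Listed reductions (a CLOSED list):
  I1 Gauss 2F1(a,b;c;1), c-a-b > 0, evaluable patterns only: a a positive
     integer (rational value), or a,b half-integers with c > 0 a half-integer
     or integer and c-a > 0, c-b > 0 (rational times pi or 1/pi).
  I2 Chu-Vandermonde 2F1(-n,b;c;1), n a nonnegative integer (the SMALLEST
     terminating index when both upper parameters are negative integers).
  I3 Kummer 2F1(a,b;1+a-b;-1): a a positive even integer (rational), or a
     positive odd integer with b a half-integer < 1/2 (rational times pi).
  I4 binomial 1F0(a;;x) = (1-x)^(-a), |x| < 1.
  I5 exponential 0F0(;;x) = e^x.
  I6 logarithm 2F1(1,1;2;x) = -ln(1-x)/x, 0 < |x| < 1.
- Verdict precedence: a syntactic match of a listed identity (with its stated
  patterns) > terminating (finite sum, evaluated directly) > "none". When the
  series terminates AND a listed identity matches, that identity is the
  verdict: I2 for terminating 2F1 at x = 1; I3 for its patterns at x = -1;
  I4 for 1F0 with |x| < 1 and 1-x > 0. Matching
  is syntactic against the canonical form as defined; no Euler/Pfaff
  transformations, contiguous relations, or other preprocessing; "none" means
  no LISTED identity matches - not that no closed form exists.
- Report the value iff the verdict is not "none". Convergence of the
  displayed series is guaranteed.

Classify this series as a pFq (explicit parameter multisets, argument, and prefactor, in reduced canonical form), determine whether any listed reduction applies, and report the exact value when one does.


x = \frac{3}{7} here; the reduced form reads 2F2, upper {-11, \frac{3}{5}}, lower {\frac{1}{6}, 6}, C = -\frac{3}{11}. Verdict: terminating. (-11)_k vanishes past k = 11, leaving a 12-term sum, computed directly. Sum: \frac{15044472553965238873827344294388444}{65138042269171623036227569580078125}.

First insight: x = \frac{3}{7} and the expanded ratio factors over Q; prefactor -3/11, roots give parameters.
Ratio: r(k) = \frac{3}{7} * (k-11) (k+\frac{3}{5}) / [(k+\frac{1}{6}) (k+6) (k+1)] - rational in k, leading ratio \frac{3}{7}; with t_0 = -\frac{3}{11}, classification follows.


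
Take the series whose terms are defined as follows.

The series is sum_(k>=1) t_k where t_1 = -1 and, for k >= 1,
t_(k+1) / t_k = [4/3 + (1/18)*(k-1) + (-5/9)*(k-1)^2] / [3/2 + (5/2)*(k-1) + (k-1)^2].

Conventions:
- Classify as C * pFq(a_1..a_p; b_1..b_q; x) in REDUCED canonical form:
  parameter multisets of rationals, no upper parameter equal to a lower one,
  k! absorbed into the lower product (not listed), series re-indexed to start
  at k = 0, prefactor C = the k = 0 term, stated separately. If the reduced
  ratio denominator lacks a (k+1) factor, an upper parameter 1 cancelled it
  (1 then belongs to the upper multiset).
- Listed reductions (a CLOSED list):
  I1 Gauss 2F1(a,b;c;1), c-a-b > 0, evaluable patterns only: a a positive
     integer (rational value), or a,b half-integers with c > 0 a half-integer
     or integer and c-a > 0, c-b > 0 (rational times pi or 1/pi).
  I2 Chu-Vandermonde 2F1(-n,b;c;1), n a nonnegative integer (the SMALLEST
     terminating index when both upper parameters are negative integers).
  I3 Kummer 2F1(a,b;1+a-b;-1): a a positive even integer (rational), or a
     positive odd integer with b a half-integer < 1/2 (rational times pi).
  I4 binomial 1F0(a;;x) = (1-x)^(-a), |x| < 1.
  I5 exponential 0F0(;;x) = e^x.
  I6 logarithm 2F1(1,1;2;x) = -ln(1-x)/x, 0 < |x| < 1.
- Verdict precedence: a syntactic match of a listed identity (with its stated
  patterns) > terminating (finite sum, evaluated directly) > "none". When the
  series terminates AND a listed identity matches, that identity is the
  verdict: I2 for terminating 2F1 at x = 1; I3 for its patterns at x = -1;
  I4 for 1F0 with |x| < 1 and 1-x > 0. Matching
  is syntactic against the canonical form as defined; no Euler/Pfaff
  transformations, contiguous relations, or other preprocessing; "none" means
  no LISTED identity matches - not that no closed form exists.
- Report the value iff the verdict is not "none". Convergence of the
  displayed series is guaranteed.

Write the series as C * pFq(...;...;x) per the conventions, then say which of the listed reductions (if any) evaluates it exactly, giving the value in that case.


At argument -5/9: a 1F0 with upper {-8/5}, lower {-}, scaled by C = -1. Verdict: this is binomial (I4) (the 1F0 binomial series: exponent 8/5, x = -5/9). Its exact value is (-1) * (14/9)^(8/5).

First insight: from the first term -1: the ratio is unreduced: k + 3/2 divides both sides (C = -1, x = -5/9).
Step ratio: r(k) = (-5/9) * (k-8/5) / [(k+1)] - rational in k. x = (-5/9); t_0 = -1; negate the roots.


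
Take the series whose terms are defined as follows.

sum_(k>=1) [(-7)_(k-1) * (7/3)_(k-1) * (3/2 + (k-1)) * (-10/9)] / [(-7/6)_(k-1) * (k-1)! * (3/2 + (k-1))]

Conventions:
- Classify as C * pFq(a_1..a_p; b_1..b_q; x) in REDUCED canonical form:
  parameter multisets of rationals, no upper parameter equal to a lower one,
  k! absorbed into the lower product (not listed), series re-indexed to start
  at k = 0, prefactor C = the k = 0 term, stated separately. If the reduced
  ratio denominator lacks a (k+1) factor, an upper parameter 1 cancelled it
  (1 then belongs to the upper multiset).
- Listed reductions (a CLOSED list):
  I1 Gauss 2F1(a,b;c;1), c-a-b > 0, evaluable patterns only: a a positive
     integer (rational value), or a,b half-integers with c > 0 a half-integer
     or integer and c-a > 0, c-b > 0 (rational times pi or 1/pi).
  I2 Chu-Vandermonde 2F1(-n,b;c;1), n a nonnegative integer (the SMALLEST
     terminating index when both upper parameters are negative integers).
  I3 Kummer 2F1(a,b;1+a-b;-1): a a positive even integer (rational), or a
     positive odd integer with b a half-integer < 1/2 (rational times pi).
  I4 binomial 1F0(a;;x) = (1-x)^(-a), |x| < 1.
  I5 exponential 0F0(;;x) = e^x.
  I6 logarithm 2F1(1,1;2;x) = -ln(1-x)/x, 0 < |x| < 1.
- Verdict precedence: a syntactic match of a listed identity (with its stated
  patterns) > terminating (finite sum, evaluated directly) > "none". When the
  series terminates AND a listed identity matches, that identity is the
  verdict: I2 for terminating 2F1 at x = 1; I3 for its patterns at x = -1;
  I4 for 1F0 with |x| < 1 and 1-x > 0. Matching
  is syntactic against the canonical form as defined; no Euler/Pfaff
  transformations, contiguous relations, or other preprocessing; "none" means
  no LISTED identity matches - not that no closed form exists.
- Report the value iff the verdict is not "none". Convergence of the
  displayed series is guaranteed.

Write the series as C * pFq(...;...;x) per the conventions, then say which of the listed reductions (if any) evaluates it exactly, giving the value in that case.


Reduced: x = 1, 2F1, upper = {-7, 7/3}, lower = {-7/6}, C = -10/9. Verdict: the Chu-Vandermonde identity I2 applies (terminating 2F1 at x = 1 with n = 7, b = 7/3, c = -7/6). Hence: -109350/124729.

Key step: t_0 = -10/9 here, and striking the common factor k + 3/2 reduces the term (prefactor -10/9).
Term ratio: r(k) = 1 * (k-7) (k+7/3) / [(k-7/6) (k+1)] - rational in k, leading ratio 1; with t_0 = -10/9, classification follows.


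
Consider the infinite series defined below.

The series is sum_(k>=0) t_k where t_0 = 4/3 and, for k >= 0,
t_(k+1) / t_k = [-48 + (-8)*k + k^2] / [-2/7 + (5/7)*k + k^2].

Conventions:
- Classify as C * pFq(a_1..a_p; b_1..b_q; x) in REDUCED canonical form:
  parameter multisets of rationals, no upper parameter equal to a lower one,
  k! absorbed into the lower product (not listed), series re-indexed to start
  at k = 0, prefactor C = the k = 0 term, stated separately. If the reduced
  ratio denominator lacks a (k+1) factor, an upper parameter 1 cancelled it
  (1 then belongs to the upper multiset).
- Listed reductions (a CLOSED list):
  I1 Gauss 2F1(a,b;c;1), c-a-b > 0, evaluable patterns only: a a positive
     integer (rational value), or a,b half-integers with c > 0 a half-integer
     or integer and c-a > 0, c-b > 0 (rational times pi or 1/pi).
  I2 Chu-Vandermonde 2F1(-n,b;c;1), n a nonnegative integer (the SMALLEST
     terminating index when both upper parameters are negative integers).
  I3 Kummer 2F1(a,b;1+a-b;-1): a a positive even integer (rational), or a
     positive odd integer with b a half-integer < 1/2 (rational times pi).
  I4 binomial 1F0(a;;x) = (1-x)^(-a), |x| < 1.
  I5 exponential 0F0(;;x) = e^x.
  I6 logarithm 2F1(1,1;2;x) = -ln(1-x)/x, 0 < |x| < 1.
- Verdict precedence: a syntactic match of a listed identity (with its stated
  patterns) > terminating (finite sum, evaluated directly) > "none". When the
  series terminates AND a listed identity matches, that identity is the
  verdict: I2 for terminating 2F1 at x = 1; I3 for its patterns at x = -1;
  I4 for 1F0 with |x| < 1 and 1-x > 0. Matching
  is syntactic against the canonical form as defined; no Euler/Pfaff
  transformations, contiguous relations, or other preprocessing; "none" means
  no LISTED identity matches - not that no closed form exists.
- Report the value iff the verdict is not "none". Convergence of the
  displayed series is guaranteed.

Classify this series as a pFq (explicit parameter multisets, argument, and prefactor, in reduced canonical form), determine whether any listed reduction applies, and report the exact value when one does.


With C = 4/3: the canonical form is 2F1(-12, 4; -2/7; 1). Verdict at x = 1: Chu-Vandermonde (I2) matches (terminating 2F1 at x = 1 with n = 12, b = 4, c = -2/7). Exact value: 368/46665.

The tell: with t_0 = 4/3, factor the ratio over Q (C = 4/3, x = 1): negated roots = parameters.
Term ratio: r(k) = 1 * (k-12) (k+4) / [(k-2/7) (k+1)] - poly over poly, x = 1 from leading terms; C = 4/3 at k = 0.


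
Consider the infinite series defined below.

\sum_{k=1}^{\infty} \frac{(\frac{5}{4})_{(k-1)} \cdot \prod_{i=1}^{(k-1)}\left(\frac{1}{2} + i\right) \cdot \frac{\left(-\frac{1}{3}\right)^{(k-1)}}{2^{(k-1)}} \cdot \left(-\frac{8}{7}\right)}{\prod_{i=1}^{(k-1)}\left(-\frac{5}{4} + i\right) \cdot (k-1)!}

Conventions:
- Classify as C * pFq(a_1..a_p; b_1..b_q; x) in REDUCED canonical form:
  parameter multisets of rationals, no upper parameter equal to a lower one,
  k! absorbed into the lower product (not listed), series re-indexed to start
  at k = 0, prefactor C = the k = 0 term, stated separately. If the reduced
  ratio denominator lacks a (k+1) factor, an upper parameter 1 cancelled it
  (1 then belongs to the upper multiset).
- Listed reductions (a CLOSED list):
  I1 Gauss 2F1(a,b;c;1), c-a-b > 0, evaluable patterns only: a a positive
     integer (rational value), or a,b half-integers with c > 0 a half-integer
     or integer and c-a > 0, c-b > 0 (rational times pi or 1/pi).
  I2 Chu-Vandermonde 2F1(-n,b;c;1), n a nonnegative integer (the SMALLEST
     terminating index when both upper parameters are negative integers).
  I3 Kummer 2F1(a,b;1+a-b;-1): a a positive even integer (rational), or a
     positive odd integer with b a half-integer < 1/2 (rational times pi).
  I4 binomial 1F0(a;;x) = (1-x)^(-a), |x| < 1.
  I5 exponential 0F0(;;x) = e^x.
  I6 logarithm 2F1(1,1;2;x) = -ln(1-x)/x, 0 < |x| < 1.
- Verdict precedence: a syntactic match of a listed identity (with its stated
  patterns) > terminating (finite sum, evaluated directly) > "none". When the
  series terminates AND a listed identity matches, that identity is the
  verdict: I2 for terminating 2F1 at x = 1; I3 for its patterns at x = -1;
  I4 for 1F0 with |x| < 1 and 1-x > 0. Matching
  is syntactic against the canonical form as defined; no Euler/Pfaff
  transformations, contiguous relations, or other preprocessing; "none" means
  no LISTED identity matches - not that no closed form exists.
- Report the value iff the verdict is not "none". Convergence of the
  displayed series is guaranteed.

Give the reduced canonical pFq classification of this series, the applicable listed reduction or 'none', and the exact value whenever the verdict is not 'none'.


At argument -\frac{1}{6}: a 2F1 with upper {\frac{5}{4}, \frac{3}{2}}, lower {-\frac{1}{4}}, scaled by C = -\frac{8}{7}. Verdict: none. A 2F1 with upper {\frac{5}{4}, \frac{3}{2}} fits none of I1-I6 at x = -\frac{1}{6}; the sum runs forever.

Key observation: t_0 being -\frac{8}{7}, the two k-th powers (C = -8/7, x = -1/6) combine into one argument.
Consecutive-term ratio: r(k) = -\frac{1}{6} * (k+\frac{5}{4}) (k+\frac{3}{2}) / [(k-\frac{1}{4}) (k+1)] ; factor over Q: parameters, x = -\frac{1}{6}, and C = -\frac{8}{7}.


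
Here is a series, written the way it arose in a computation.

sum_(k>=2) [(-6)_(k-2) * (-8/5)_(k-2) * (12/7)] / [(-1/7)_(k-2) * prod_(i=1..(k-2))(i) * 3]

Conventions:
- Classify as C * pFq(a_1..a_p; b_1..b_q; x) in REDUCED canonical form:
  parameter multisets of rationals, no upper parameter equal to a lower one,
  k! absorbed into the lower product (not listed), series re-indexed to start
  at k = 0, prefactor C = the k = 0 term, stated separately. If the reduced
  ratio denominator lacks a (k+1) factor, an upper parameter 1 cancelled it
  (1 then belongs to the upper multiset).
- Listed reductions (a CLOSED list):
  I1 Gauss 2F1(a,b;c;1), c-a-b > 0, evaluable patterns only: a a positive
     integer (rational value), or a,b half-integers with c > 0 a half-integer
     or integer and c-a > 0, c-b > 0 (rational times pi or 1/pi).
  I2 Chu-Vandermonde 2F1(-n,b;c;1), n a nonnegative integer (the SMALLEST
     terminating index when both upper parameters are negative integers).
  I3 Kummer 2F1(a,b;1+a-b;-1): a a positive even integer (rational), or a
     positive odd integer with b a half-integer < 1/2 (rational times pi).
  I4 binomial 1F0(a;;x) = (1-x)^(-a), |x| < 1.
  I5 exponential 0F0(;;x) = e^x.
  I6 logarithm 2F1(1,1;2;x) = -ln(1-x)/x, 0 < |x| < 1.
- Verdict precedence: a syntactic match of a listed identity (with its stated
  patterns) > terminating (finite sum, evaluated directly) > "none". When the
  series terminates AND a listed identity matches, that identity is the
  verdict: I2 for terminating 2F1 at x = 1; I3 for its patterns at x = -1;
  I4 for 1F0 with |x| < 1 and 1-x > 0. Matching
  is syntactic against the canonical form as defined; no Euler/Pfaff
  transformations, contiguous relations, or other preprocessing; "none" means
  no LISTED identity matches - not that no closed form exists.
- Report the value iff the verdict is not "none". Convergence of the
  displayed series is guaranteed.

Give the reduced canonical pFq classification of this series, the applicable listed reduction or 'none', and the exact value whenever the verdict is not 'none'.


x = 1 here; the reduced form reads 2F1, upper {-6, -8/5}, lower {-1/7}, C = 4/7. Verdict: Chu-Vandermonde (I2) fires (terminating 2F1 at x = 1 with n = 6, b = -8/5, c = -1/7). Exact value: -449185396/4921875.

The tell: t_0 = 4/7 here, and the constant factors (C = 4/7) combine into one prefactor.
Consecutive-term ratio: r(k) = 1 * (k-6) (k-8/5) / [(k-1/7) (k+1)] ; factor over Q: parameters, x = 1, and C = 4/7.


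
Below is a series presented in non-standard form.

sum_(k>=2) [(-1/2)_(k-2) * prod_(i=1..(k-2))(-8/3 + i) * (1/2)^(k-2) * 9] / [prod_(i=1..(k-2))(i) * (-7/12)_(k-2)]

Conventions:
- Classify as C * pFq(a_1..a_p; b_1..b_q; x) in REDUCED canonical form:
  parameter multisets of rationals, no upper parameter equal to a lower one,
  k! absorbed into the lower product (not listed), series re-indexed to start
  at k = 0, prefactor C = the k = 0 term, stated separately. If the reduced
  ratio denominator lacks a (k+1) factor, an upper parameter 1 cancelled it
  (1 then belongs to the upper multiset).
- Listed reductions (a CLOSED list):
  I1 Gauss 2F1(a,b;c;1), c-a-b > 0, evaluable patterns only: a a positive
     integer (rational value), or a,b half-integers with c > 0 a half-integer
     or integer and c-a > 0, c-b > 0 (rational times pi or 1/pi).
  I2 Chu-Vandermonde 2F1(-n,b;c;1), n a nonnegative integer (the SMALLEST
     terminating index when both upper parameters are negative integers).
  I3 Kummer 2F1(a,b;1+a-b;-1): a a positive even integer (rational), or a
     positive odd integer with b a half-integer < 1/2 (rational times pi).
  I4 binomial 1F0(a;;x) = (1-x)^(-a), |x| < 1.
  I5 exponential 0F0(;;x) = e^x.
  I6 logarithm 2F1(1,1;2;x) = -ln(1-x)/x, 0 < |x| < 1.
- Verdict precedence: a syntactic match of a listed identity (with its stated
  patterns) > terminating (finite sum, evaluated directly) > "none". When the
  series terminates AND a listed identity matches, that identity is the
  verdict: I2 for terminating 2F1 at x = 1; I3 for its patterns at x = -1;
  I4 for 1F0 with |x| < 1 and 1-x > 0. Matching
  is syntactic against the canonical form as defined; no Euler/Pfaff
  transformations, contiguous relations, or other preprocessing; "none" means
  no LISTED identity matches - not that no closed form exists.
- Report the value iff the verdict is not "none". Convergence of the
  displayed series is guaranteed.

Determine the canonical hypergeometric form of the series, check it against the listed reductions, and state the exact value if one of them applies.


Reduced: x = 1/2, 2F1, upper = {-5/3, -1/2}, lower = {-7/12}, C = 9. Verdict: none here - no I1-I6 shape fits x = 1/2 with lower {-7/12}.

Key observation: with t_0 = 9, the running product (C = 9) telescopes to a rising factorial.
Step ratio: r(k) = (1/2) * (k-5/3) (k-1/2) / [(k-7/12) (k+1)] ; factor over Q: parameters, x = (1/2), and C = 9.


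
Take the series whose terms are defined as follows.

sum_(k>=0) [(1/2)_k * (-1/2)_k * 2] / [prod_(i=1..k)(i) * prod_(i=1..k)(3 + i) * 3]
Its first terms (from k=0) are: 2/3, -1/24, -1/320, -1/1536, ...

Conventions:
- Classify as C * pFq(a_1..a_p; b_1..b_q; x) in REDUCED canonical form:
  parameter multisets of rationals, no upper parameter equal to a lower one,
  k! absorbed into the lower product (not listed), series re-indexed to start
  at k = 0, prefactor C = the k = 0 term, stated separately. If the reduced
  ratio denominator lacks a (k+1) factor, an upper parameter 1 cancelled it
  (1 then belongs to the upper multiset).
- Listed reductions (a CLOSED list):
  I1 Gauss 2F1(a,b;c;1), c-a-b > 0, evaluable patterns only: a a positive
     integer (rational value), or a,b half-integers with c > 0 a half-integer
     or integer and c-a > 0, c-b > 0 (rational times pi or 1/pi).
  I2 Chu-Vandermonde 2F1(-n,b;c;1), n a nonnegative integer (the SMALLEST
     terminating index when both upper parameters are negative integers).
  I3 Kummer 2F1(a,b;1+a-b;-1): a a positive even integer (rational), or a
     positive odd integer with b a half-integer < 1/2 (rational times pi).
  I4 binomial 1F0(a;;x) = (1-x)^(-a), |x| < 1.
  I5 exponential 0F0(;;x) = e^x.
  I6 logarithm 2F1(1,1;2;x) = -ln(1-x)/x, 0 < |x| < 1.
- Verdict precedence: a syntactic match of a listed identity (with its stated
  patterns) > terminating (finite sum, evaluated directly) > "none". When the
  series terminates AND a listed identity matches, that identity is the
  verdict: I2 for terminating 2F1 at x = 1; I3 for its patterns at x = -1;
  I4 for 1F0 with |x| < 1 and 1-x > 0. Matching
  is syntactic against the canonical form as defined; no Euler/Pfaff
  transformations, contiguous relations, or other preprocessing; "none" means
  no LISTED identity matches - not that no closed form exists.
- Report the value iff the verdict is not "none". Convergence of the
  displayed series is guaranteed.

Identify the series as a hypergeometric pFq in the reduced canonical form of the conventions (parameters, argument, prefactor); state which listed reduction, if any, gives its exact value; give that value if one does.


x = 1 here; the reduced form reads 2F1, upper {-1/2, 1/2}, lower {4}, C = 2/3. Verdict: Gauss's theorem I1 (half-integer case) fires (x = 1; upper {-1/2, 1/2} half-integers, c = 4 in the evaluable pattern). Exact value: (1024/525) / pi.

Key observation: with t_0 = 2/3, the lower running product (C = 2/3) is a rising factorial.
Step ratio: r(k) = 1 * (k-1/2) (k+1/2) / [(k+4) (k+1)] - rational; roots negated = parameters, x = 1, C = 2/3.
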